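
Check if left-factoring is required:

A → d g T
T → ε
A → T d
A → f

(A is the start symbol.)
Left-factoring is needed when two productions for the same non-terminal
share a common prefix on the right-hand side.

Productions for A:
  A → d g T
  A → T d
  A → f

No common prefixes found.

Answer: No, left-factoring is not needed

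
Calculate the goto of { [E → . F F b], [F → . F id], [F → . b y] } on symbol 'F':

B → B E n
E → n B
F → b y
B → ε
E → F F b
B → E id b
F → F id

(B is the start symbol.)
{ [E → F . F b], [F → . F id], [F → . b y], [F → F . id] }

GOTO(I, 'F') = CLOSURE({ [A → αX.β] : [A → α.Xβ] ∈ I, X = 'F' })

Items with dot before 'F', with the dot advanced:
  [E → . F F b] → [E → F . F b]
  [F → . F id] → [F → F . id]
Closure of the advanced items:
  [E → F . F b] has the dot before F: add [F → . b y], [F → . F id]

GOTO = { [E → F . F b], [F → . F id], [F → . b y], [F → F . id] }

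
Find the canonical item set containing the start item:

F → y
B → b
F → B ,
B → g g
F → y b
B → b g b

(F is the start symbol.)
{ [B → . b g b], [B → . b], [B → . g g], [F → . B ,], [F → . y b], [F → . y], [F' → . F] }

First, augment the grammar with F' → F
I₀ = CLOSURE({ [F' → . F] }):
  [F' → . F] has the dot before F: add [F → . y], [F → . B ,], [F → . y b]
  [F → . B ,] has the dot before B: add [B → . b], [B → . g g], [B → . b g b]
No further items can be added.

I₀ = { [B → . b g b], [B → . b], [B → . g g], [F → . B ,], [F → . y b], [F → . y], [F' → . F] }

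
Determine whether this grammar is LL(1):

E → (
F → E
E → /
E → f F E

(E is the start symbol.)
For E:
  PREDICT(E → '(') = { '(' }
  PREDICT(E → '/') = { '/' }
  PREDICT(E → f F E) = { 'f' }
F has a single production, so nothing to check there.

All predict sets are disjoint. The grammar IS LL(1).

Answer: Yes, the grammar is LL(1).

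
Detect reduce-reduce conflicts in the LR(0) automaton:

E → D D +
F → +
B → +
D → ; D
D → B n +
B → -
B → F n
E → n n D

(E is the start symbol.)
A reduce-reduce conflict occurs when an LR(0) state has two complete items [A → α .] and [B → β .] — both call for a reduction, and with no lookahead the parser cannot choose between them.

Augment with E' → E and build the canonical LR(0) collection (I0 = CLOSURE({[E' → . E]}), then GOTO on every symbol after a dot until no new states appear). It has 17 states:
  I0: { [B → . +], [B → . -], [B → . F n], [D → . ; D], [D → . B n +], [E → . D D +], [E → . n n D], [E' → . E], [F → . +] }  — shift
  I1: { [B → + .], [F → + .] }  — 2 reduces
  I2: { [B → - .] }  — reduce
  I3: { [B → . +], [B → . -], [B → . F n], [D → . ; D], [D → . B n +], [D → ; . D], [F → . +] }  — shift
  I4: { [D → B . n +] }  — shift
  I5: { [B → . +], [B → . -], [B → . F n], [D → . ; D], [D → . B n +], [E → D . D +], [F → . +] }  — shift
  I6: { [E' → E .] }  — accept
  I7: { [B → F . n] }  — shift
  I8: { [E → n . n D] }  — shift
  I9: { [B → . +], [B → . -], [B → . F n], [D → . ; D], [D → . B n +], [E → n n . D], [F → . +] }  — shift
  I10: { [E → n n D .] }  — reduce
  I11: { [B → F n .] }  — reduce
  I12: { [E → D D . +] }  — shift
  I13: { [E → D D + .] }  — reduce
  I14: { [D → B n . +] }  — shift
  I15: { [D → B n + .] }  — reduce
  I16: { [D → ; D .] }  — reduce

I1 contains complete items [B → + .], [F → + .] — reduce-reduce conflict.

Answer: Yes — I1: [B → + .] vs [F → + .]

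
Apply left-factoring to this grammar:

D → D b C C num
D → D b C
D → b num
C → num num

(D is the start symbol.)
D → D b C D'
D' → C num
D' → ε
D → b num
C → num num

Left-factoring transforms A → αβ₁ | αβ₂ into A → αA' and A' → β₁ | β₂
(α is the longest common prefix among the alternatives). Repeat until
no nonterminal has two alternatives with a common prefix.

Round 1: D has alternatives sharing prefix 'D b C'. Introduce D': D → D b C D'
  Add: D' → C num
  Add: D' → ε

No remaining common prefixes — done.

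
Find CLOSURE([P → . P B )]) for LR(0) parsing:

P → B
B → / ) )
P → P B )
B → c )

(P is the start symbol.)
Start with: [P → . P B )]
  [P → . P B )] has the dot before P: add [P → . B]
  [P → . B] has the dot before B: add [B → . / ) )], [B → . c )]
No further items can be added.

CLOSURE = { [B → . / ) )], [B → . c )], [P → . B], [P → . P B )] }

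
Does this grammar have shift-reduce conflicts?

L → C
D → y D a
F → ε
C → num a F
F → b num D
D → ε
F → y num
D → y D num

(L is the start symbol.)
A shift-reduce conflict occurs when an LR(0) state has both:
  - a complete (reduce) item [A → α .] (dot at the end), and
  - a shift item [B → β . c γ] (dot before a terminal).

Augment with L' → L and build the canonical LR(0) collection (I0 = CLOSURE({[L' → . L]}), then GOTO on every symbol after a dot until no new states appear). It has 15 states:
  I0: { [C → . num a F], [L → . C], [L' → . L] }  — shift
  I1: { [L → C .] }  — reduce
  I2: { [L' → L .] }  — accept
  I3: { [C → num . a F] }  — shift
  I4: { [C → num a . F], [F → . b num D], [F → . y num], [F → .] }  — shift, reduce
  I5: { [C → num a F .] }  — reduce
  I6: { [F → b . num D] }  — shift
  I7: { [F → y . num] }  — shift
  I8: { [F → y num .] }  — reduce
  I9: { [D → . y D a], [D → . y D num], [D → .], [F → b num . D] }  — shift, reduce
  I10: { [F → b num D .] }  — reduce
  I11: { [D → . y D a], [D → . y D num], [D → .], [D → y . D a], [D → y . D num] }  — shift, reduce
  I12: { [D → y D . a], [D → y D . num] }  — shift
  I13: { [D → y D a .] }  — reduce
  I14: { [D → y D num .] }  — reduce

I4 contains reduce item [F → .] and shift items [F → . b num D], [F → . y num] — shift-reduce conflict.
I9 contains reduce item [D → .] and shift items [D → . y D a], [D → . y D num] — shift-reduce conflict.
I11 contains reduce item [D → .] and shift items [D → . y D a], [D → . y D num] — shift-reduce conflict.

Answer: Yes — I4: [F → .] vs [F → . b num D]; I9: [D → .] vs [D → . y D a]; I11: [D → .] vs [D → . y D a]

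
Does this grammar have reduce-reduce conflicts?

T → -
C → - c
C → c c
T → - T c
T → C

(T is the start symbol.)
A reduce-reduce conflict occurs when an LR(0) state has two complete items [A → α .] and [B → β .] — both call for a reduction, and with no lookahead the parser cannot choose between them.

Augment with T' → T and build the canonical LR(0) collection (I0 = CLOSURE({[T' → . T]}), then GOTO on every symbol after a dot until no new states appear). It has 9 states:
  I0: { [C → . - c], [C → . c c], [T → . - T c], [T → . -], [T → . C], [T' → . T] }  — shift
  I1: { [C → - . c], [C → . - c], [C → . c c], [T → - . T c], [T → - .], [T → . - T c], [T → . -], [T → . C] }  — shift, reduce
  I2: { [T → C .] }  — reduce
  I3: { [T' → T .] }  — accept
  I4: { [C → c . c] }  — shift
  I5: { [C → c c .] }  — reduce
  I6: { [T → - T . c] }  — shift
  I7: { [C → - c .], [C → c . c] }  — shift, reduce
  I8: { [T → - T c .] }  — reduce

No state contains more than one complete item.

Answer: No reduce-reduce conflicts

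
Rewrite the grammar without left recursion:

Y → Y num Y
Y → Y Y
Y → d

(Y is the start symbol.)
Y is directly left-recursive. The standard transformation for
  A → A α₁ | ... | A α_m | β₁ | ... | β_n
is
  A  → β₁ A' | ... | β_n A'
  A' → α₁ A' | ... | α_m A' | ε

Y → d becomes Y → d Y'
Y → Y num Y becomes Y' → num Y Y'
Y → Y Y becomes Y' → Y Y'
Add Y' → ε

Resulting grammar:
Y → d Y'
Y' → num Y Y'
Y' → Y Y'
Y' → ε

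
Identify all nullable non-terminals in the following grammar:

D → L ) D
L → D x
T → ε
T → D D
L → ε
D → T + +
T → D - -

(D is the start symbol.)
{ 'L', 'T' }

ε-productions: T → ε, L → ε
So T, L are immediately nullable.
No further non-terminal can be added: every production for the remaining non-terminals contains a terminal or a non-nullable non-terminal.
Nullable = { 'L', 'T' }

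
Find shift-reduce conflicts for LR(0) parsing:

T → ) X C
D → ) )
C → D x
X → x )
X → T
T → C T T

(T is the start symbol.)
A shift-reduce conflict occurs when an LR(0) state has both:
  - a complete (reduce) item [A → α .] (dot at the end), and
  - a shift item [B → β . c γ] (dot before a terminal).

Augment with T' → T and build the canonical LR(0) collection (I0 = CLOSURE({[T' → . T]}), then GOTO on every symbol after a dot until no new states appear). It has 16 states:
  I0: { [C → . D x], [D → . ) )], [T → . ) X C], [T → . C T T], [T' → . T] }  — shift
  I1: { [C → . D x], [D → ) . )], [D → . ) )], [T → ) . X C], [T → . ) X C], [T → . C T T], [X → . T], [X → . x )] }  — shift
  I2: { [C → . D x], [D → . ) )], [T → . ) X C], [T → . C T T], [T → C . T T] }  — shift
  I3: { [C → D . x] }  — shift
  I4: { [T' → T .] }  — accept
  I5: { [C → D x .] }  — reduce
  I6: { [C → . D x], [D → . ) )], [T → . ) X C], [T → . C T T], [T → C T . T] }  — shift
  I7: { [T → C T T .] }  — reduce
  I8: { [C → . D x], [D → ) ) .], [D → ) . )], [D → . ) )], [T → ) . X C], [T → . ) X C], [T → . C T T], [X → . T], [X → . x )] }  — shift, reduce
  I9: { [X → T .] }  — reduce
  I10: { [C → . D x], [D → . ) )], [T → ) X . C] }  — shift
  I11: { [X → x . )] }  — shift
  I12: { [X → x ) .] }  — reduce
  I13: { [D → ) . )] }  — shift
  I14: { [T → ) X C .] }  — reduce
  I15: { [D → ) ) .] }  — reduce

I8 contains reduce item [D → ) ) .] and shift items [D → . ) )], [D → ) . )], [T → . ) X C], [X → . x )] — shift-reduce conflict.

Answer: Yes — I8: [D → ) ) .] vs [D → . ) )]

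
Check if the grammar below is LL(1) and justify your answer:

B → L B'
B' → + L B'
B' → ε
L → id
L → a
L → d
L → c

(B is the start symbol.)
Yes, the grammar is LL(1).

A grammar is LL(1) if for each non-terminal N with multiple productions, the predict sets of those productions are pairwise disjoint, where PREDICT(N → α) = (FIRST(α) \ {ε}) ∪ (FOLLOW(N) if α ⇒* ε).

Relevant sets:
  FOLLOW(B') = { $ }

For B':
  PREDICT(B' → '+' L B') = { '+' }
  PREDICT(B' → ε) = { $ }
For L:
  PREDICT(L → id) = { 'id' }
  PREDICT(L → a) = { 'a' }
  PREDICT(L → d) = { 'd' }
  PREDICT(L → c) = { 'c' }
B has a single production, so nothing to check there.

All predict sets are disjoint. The grammar IS LL(1).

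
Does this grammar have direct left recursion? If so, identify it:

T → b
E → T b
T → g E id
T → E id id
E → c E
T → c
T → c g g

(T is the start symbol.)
No direct left recursion

Direct left recursion occurs when N → N α for some non-terminal N (the right-hand side begins with the left-hand side itself).

T → b: starts with b
E → T b: starts with T
T → g E id: starts with g
T → E id id: starts with E
E → c E: starts with c
T → c: starts with c
T → c g g: starts with c

No direct left recursion found.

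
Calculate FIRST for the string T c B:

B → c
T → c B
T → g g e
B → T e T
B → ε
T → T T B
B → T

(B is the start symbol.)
{ 'c', 'g' }

FIRST sets of the non-terminals involved (from the grammar, by fixed-point iteration):
  FIRST(T) = { 'c', 'g' }

To compute FIRST(T c B), process the symbols left to right:
Symbol T is a non-terminal. Add FIRST(T) \ {ε} = { 'c', 'g' }
T is not nullable (ε ∉ FIRST(T)), so stop here.
FIRST(T c B) = { 'c', 'g' }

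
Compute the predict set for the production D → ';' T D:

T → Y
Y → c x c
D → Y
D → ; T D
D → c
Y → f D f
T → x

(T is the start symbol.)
{ ';' }

PREDICT(D → ';' T D) = (FIRST(RHS) \ {ε}) ∪ (FOLLOW(D) if ε ∈ FIRST(RHS), i.e. RHS ⇒* ε)
FIRST(';' T D) = { ';' }
ε ∉ FIRST(';' T D), so FOLLOW(D) is not added.
PREDICT(D → ';' T D) = { ';' }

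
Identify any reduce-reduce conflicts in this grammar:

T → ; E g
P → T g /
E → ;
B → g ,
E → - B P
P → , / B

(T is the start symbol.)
A reduce-reduce conflict occurs when an LR(0) state has two complete items [A → α .] and [B → β .] — both call for a reduction, and with no lookahead the parser cannot choose between them.

Augment with T' → T and build the canonical LR(0) collection (I0 = CLOSURE({[T' → . T]}), then GOTO on every symbol after a dot until no new states appear). It has 17 states:
  I0: { [T → . ; E g], [T' → . T] }  — shift
  I1: { [E → . - B P], [E → . ;], [T → ; . E g] }  — shift
  I2: { [T' → T .] }  — accept
  I3: { [B → . g ,], [E → - . B P] }  — shift
  I4: { [E → ; .] }  — reduce
  I5: { [T → ; E . g] }  — shift
  I6: { [T → ; E g .] }  — reduce
  I7: { [E → - B . P], [P → . , / B], [P → . T g /], [T → . ; E g] }  — shift
  I8: { [B → g . ,] }  — shift
  I9: { [B → g , .] }  — reduce
  I10: { [P → , . / B] }  — shift
  I11: { [E → - B P .] }  — reduce
  I12: { [P → T . g /] }  — shift
  I13: { [P → T g . /] }  — shift
  I14: { [P → T g / .] }  — reduce
  I15: { [B → . g ,], [P → , / . B] }  — shift
  I16: { [P → , / B .] }  — reduce

No state contains more than one complete item.

Answer: No reduce-reduce conflicts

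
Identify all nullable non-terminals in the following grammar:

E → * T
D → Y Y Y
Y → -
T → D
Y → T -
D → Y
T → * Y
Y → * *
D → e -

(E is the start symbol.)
A non-terminal is nullable if it can derive ε (the empty string): either it has an ε-production, or it has a production whose right-hand side consists entirely of nullable non-terminals.

There are no ε-productions, so no non-terminal can derive ε.
No non-terminals are nullable.

Answer: None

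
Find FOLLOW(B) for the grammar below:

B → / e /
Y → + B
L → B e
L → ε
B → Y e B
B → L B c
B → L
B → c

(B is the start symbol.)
{ $, 'c', 'e' }

To compute FOLLOW(B), find every occurrence of B on a right-hand side N → α B β: add FIRST(β) \ {ε}, and if β is empty or nullable also add FOLLOW(N). Iterate to a fixed point.

B is the start symbol, so $ ∈ FOLLOW(B).
In Y → + B: B is at the end, add FOLLOW(Y)
In L → B e: B is followed by e, add FIRST(e) \ {ε} = { 'e' }
In B → Y e B: B is at the end; this adds FOLLOW(B) to itself — nothing new
In B → L B c: B is followed by c, add FIRST(c) \ {ε} = { 'c' }

The FOLLOW sets referred to above (computed the same way, to a fixed point):
  FOLLOW(Y) = { 'e' }

Taking the union: FOLLOW(B) = { $, 'c', 'e' }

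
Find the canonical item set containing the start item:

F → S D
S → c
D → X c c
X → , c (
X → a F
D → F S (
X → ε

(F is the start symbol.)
First, augment the grammar with F' → F
I₀ = CLOSURE({ [F' → . F] }):
  [F' → . F] has the dot before F: add [F → . S D]
  [F → . S D] has the dot before S: add [S → . c]
No further items can be added.

I₀ = { [F → . S D], [F' → . F], [S → . c] }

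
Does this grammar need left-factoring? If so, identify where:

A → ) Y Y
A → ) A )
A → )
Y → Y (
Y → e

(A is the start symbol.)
Left-factoring is needed when two productions for the same non-terminal
share a common prefix on the right-hand side.

Productions for A:
  A → ) Y Y
  A → ) A )
  A → )
Productions for Y:
  Y → Y (
  Y → e

Found common prefix ')' in productions for A

Answer: Yes, A has productions with common prefix ')'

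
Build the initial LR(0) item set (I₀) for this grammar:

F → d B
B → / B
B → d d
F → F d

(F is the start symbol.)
{ [F → . F d], [F → . d B], [F' → . F] }

First, augment the grammar with F' → F
I₀ = CLOSURE({ [F' → . F] }):
  [F' → . F] has the dot before F: add [F → . d B], [F → . F d]
No further items can be added.

I₀ = { [F → . F d], [F → . d B], [F' → . F] }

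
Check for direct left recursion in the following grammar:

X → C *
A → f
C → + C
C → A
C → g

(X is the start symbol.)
No direct left recursion

Direct left recursion occurs when N → N α for some non-terminal N (the right-hand side begins with the left-hand side itself).

X → C *: starts with C
A → f: starts with f
C → + C: starts with '+'
C → A: starts with A
C → g: starts with g

No direct left recursion found.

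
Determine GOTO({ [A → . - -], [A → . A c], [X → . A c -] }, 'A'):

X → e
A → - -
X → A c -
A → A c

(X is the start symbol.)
GOTO(I, 'A') = CLOSURE({ [A → αX.β] : [A → α.Xβ] ∈ I, X = 'A' })

Items with dot before 'A', with the dot advanced:
  [A → . A c] → [A → A . c]
  [X → . A c -] → [X → A . c -]
Closure adds nothing (no advanced item has the dot before a non-terminal).

GOTO = { [A → A . c], [X → A . c -] }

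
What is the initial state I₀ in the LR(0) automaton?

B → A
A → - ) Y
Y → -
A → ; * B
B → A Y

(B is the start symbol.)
{ [A → . - ) Y], [A → . ; * B], [B → . A Y], [B → . A], [B' → . B] }

First, augment the grammar with B' → B
I₀ = CLOSURE({ [B' → . B] }):
  [B' → . B] has the dot before B: add [B → . A], [B → . A Y]
  [B → . A] has the dot before A: add [A → . - ) Y], [A → . ; * B]
No further items can be added.

I₀ = { [A → . - ) Y], [A → . ; * B], [B → . A Y], [B → . A], [B' → . B] }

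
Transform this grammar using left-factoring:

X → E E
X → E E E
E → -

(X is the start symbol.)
X → E E X'
X' → ε
X' → E
E → -

Left-factoring transforms A → αβ₁ | αβ₂ into A → αA' and A' → β₁ | β₂
(α is the longest common prefix among the alternatives). Repeat until
no nonterminal has two alternatives with a common prefix.

Round 1: X has alternatives sharing prefix 'E E'. Introduce X': X → E E X'
  Add: X' → ε
  Add: X' → E

No remaining common prefixes — done.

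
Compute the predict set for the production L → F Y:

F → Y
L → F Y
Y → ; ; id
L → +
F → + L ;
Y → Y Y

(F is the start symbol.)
PREDICT(L → F Y) = (FIRST(RHS) \ {ε}) ∪ (FOLLOW(L) if ε ∈ FIRST(RHS), i.e. RHS ⇒* ε)
FIRST(F) = { '+', ';' }
FIRST(F Y) = { '+', ';' }
ε ∉ FIRST(F Y), so FOLLOW(L) is not added.
PREDICT(L → F Y) = { '+', ';' }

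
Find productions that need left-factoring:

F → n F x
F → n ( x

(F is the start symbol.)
Yes, F has productions with common prefix 'n'

Left-factoring is needed when two productions for the same non-terminal
share a common prefix on the right-hand side.

Productions for F:
  F → n F x
  F → n ( x

Found common prefix 'n' in productions for F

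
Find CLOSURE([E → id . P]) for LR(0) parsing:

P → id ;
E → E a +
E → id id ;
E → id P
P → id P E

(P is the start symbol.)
{ [E → id . P], [P → . id ;], [P → . id P E] }

Start with: [E → id . P]
  [E → id . P] has the dot before P: add [P → . id ;], [P → . id P E]
No further items can be added.

CLOSURE = { [E → id . P], [P → . id ;], [P → . id P E] }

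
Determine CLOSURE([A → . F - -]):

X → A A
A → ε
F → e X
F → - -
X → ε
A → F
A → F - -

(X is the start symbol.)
To compute CLOSURE, for each item [A → α.Bβ] where B is a non-terminal, add [B → .γ] for all productions B → γ; repeat for the newly added items until nothing changes.

Start with: [A → . F - -]
  [A → . F - -] has the dot before F: add [F → . e X], [F → . - -]
No further items can be added.

CLOSURE = { [A → . F - -], [F → . - -], [F → . e X] }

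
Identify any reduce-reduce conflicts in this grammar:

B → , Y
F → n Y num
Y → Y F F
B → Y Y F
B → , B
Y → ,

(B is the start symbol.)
Augment with B' → B and build the canonical LR(0) collection (I0 = CLOSURE({[B' → . B]}), then GOTO on every symbol after a dot until no new states appear). It has 14 states:
  I0: { [B → . , B], [B → . , Y], [B → . Y Y F], [B' → . B], [Y → . ,], [Y → . Y F F] }  — shift
  I1: { [B → , . B], [B → , . Y], [B → . , B], [B → . , Y], [B → . Y Y F], [Y → , .], [Y → . ,], [Y → . Y F F] }  — shift, reduce
  I2: { [B' → B .] }  — accept
  I3: { [B → Y . Y F], [F → . n Y num], [Y → . ,], [Y → . Y F F], [Y → Y . F F] }  — shift
  I4: { [Y → , .] }  — reduce
  I5: { [F → . n Y num], [Y → Y F . F] }  — shift
  I6: { [B → Y Y . F], [F → . n Y num], [Y → Y . F F] }  — shift
  I7: { [F → n . Y num], [Y → . ,], [Y → . Y F F] }  — shift
  I8: { [F → . n Y num], [F → n Y . num], [Y → Y . F F] }  — shift
  I9: { [F → n Y num .] }  — reduce
  I10: { [B → Y Y F .], [F → . n Y num], [Y → Y F . F] }  — shift, reduce
  I11: { [Y → Y F F .] }  — reduce
  I12: { [B → , B .] }  — reduce
  I13: { [B → , Y .], [B → Y . Y F], [F → . n Y num], [Y → . ,], [Y → . Y F F], [Y → Y . F F] }  — shift, reduce

No state contains more than one complete item.

Answer: No reduce-reduce conflicts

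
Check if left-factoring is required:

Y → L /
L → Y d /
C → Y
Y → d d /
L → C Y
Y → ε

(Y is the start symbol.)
Left-factoring is needed when two productions for the same non-terminal
share a common prefix on the right-hand side.

Productions for Y:
  Y → L /
  Y → d d /
  Y → ε
Productions for L:
  L → Y d /
  L → C Y

No common prefixes found.

Answer: No, left-factoring is not needed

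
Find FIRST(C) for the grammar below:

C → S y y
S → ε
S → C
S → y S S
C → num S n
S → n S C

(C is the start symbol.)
FIRST sets of the other non-terminals involved (by the same procedure, iterated to a fixed point):
  FIRST(S) = { 'n', 'num', 'y', ε }

From C → S y y:
  - S is a non-terminal: add FIRST(S) \ {ε} = { 'n', 'num', 'y' }
    S is nullable, so continue to the next symbol
  - y is a terminal: add 'y' and stop
From C → num S n:
  - num is a terminal: add 'num' and stop

Collecting: FIRST(C) = { 'n', 'num', 'y' }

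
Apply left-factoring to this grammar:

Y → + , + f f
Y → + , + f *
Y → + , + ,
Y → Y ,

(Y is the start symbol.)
Y → + , + Y'
Y' → f Y''
Y'' → f
Y'' → *
Y' → ,
Y → Y ,

Left-factoring transforms A → αβ₁ | αβ₂ into A → αA' and A' → β₁ | β₂
(α is the longest common prefix among the alternatives). Repeat until
no nonterminal has two alternatives with a common prefix.

Round 1: Y has alternatives sharing prefix '+ , +'. Introduce Y': Y → + , + Y'
  Add: Y' → f f
  Add: Y' → f *
  Add: Y' → ,

Round 2: Y' has alternatives sharing prefix 'f'. Introduce Y'': Y' → f Y''
  Add: Y'' → f
  Add: Y'' → *

No remaining common prefixes — done.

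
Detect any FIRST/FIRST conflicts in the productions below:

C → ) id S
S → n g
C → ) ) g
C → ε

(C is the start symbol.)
Yes. C → ')' id S / C → ')' ')' g on { ')' }

A FIRST/FIRST conflict occurs when two productions N → α and N → β for the same non-terminal have FIRST(α) ∩ FIRST(β) ≠ ∅ (with ε ∈ FIRST of a nullable right-hand side, so two nullable alternatives also conflict).

Productions for C:
  C → ) id S: FIRST = { ')' }
  C → ) ) g: FIRST = { ')' }
  C → ε: FIRST = { ε }
S has only one production, so no FIRST/FIRST conflict is possible there.

Conflict for C: C → ) id S and C → ) ) g
  Overlap: { ')' }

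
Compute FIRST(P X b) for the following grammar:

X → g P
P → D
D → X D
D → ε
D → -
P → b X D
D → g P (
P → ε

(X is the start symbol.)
FIRST sets of the non-terminals involved (from the grammar, by fixed-point iteration):
  FIRST(P) = { '-', 'b', 'g', ε }
  FIRST(X) = { 'g' }

To compute FIRST(P X b), process the symbols left to right:
Symbol P is a non-terminal. Add FIRST(P) \ {ε} = { '-', 'b', 'g' }
P is nullable (ε ∈ FIRST(P)), continue to the next symbol.
Symbol X is a non-terminal. Add FIRST(X) \ {ε} = { 'g' }
X is not nullable (ε ∉ FIRST(X)), so stop here.
FIRST(P X b) = { '-', 'b', 'g' }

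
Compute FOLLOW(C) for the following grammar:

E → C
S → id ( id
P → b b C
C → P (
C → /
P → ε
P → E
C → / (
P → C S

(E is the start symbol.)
{ $, '(', 'id' }

To compute FOLLOW(C), find every occurrence of C on a right-hand side N → α C β: add FIRST(β) \ {ε}, and if β is empty or nullable also add FOLLOW(N). Iterate to a fixed point.

In E → C: C is at the end, add FOLLOW(E)
In P → b b C: C is at the end, add FOLLOW(P)
In P → C S: C is followed by S, add FIRST(S) \ {ε} = { 'id' }

The FOLLOW sets referred to above (computed the same way, to a fixed point):
  FOLLOW(E) = { $, '(' }
  FOLLOW(P) = { '(' }

Taking the union: FOLLOW(C) = { $, '(', 'id' }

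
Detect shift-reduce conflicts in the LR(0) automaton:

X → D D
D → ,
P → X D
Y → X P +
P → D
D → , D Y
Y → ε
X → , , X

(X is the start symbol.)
Yes — I1: [D → , .] vs [D → . ,]; I4: [D → , .] vs [D → . ,]; I6: [Y → .] vs [D → . ,]; I9: [P → D .] vs [D → . ,]; I14: [D → , .] vs [D → . ,]; I15: [Y → .] vs [D → . ,]; I17: [X → D D .] vs [D → . ,]

A shift-reduce conflict occurs when an LR(0) state has both:
  - a complete (reduce) item [A → α .] (dot at the end), and
  - a shift item [B → β . c γ] (dot before a terminal).

Augment with X' → X and build the canonical LR(0) collection (I0 = CLOSURE({[X' → . X]}), then GOTO on every symbol after a dot until no new states appear). It has 18 states:
  I0: { [D → . , D Y], [D → . ,], [X → . , , X], [X → . D D], [X' → . X] }  — shift
  I1: { [D → , . D Y], [D → , .], [D → . , D Y], [D → . ,], [X → , . , X] }  — shift, reduce
  I2: { [D → . , D Y], [D → . ,], [X → D . D] }  — shift
  I3: { [X' → X .] }  — accept
  I4: { [D → , . D Y], [D → , .], [D → . , D Y], [D → . ,] }  — shift, reduce
  I5: { [X → D D .] }  — reduce
  I6: { [D → , D . Y], [D → . , D Y], [D → . ,], [X → . , , X], [X → . D D], [Y → . X P +], [Y → .] }  — shift, reduce
  I7: { [D → . , D Y], [D → . ,], [P → . D], [P → . X D], [X → . , , X], [X → . D D], [Y → X . P +] }  — shift
  I8: { [D → , D Y .] }  — reduce
  I9: { [D → . , D Y], [D → . ,], [P → D .], [X → D . D] }  — shift, reduce
  I10: { [Y → X P . +] }  — shift
  I11: { [D → . , D Y], [D → . ,], [P → X . D] }  — shift
  I12: { [P → X D .] }  — reduce
  I13: { [Y → X P + .] }  — reduce
  I14: { [D → , . D Y], [D → , .], [D → . , D Y], [D → . ,], [X → , , . X], [X → . , , X], [X → . D D] }  — shift, reduce
  I15: { [D → , D . Y], [D → . , D Y], [D → . ,], [X → . , , X], [X → . D D], [X → D . D], [Y → . X P +], [Y → .] }  — shift, reduce
  I16: { [X → , , X .] }  — reduce
  I17: { [D → . , D Y], [D → . ,], [X → D . D], [X → D D .] }  — shift, reduce

I1 contains reduce item [D → , .] and shift items [D → . ,], [D → . , D Y], [X → , . , X] — shift-reduce conflict.
I4 contains reduce item [D → , .] and shift items [D → . ,], [D → . , D Y] — shift-reduce conflict.
I6 contains reduce item [Y → .] and shift items [D → . ,], [D → . , D Y], [X → . , , X] — shift-reduce conflict.
I9 contains reduce item [P → D .] and shift items [D → . ,], [D → . , D Y] — shift-reduce conflict.
I14 contains reduce item [D → , .] and shift items [D → . ,], [D → . , D Y], [X → . , , X] — shift-reduce conflict.
I15 contains reduce item [Y → .] and shift items [D → . ,], [D → . , D Y], [X → . , , X] — shift-reduce conflict.
I17 contains reduce item [X → D D .] and shift items [D → . ,], [D → . , D Y] — shift-reduce conflict.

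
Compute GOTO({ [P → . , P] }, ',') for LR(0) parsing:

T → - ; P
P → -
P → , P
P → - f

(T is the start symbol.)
GOTO(I, ',') = CLOSURE({ [A → αX.β] : [A → α.Xβ] ∈ I, X = ',' })

Items with dot before ',', with the dot advanced:
  [P → . , P] → [P → , . P]
Closure of the advanced items:
  [P → , . P] has the dot before P: add [P → . -], [P → . , P], [P → . - f]

GOTO = { [P → , . P], [P → . , P], [P → . - f], [P → . -] }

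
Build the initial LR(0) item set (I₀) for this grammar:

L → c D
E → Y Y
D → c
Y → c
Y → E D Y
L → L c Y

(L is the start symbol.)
{ [L → . L c Y], [L → . c D], [L' → . L] }

First, augment the grammar with L' → L
I₀ = CLOSURE({ [L' → . L] }):
  [L' → . L] has the dot before L: add [L → . c D], [L → . L c Y]
No further items can be added.

I₀ = { [L → . L c Y], [L → . c D], [L' → . L] }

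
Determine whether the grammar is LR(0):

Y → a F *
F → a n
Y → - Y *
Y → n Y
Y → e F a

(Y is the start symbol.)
Yes, the grammar is LR(0)

Augment with Y' → Y and build the canonical LR(0) collection (I0 = CLOSURE({[Y' → . Y]}), then GOTO on every symbol after a dot until no new states appear). It has 15 states:
  I0: { [Y → . - Y *], [Y → . a F *], [Y → . e F a], [Y → . n Y], [Y' → . Y] }  — shift
  I1: { [Y → - . Y *], [Y → . - Y *], [Y → . a F *], [Y → . e F a], [Y → . n Y] }  — shift
  I2: { [Y' → Y .] }  — accept
  I3: { [F → . a n], [Y → a . F *] }  — shift
  I4: { [F → . a n], [Y → e . F a] }  — shift
  I5: { [Y → . - Y *], [Y → . a F *], [Y → . e F a], [Y → . n Y], [Y → n . Y] }  — shift
  I6: { [Y → n Y .] }  — reduce
  I7: { [Y → e F . a] }  — shift
  I8: { [F → a . n] }  — shift
  I9: { [F → a n .] }  — reduce
  I10: { [Y → e F a .] }  — reduce
  I11: { [Y → a F . *] }  — shift
  I12: { [Y → a F * .] }  — reduce
  I13: { [Y → - Y . *] }  — shift
  I14: { [Y → - Y * .] }  — reduce

Every state is either a pure shift/goto state or contains exactly one complete item and nothing to shift — no conflicts. The grammar is LR(0).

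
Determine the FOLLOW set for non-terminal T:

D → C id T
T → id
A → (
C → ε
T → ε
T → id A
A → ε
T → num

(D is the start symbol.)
To compute FOLLOW(T), find every occurrence of T on a right-hand side N → α T β: add FIRST(β) \ {ε}, and if β is empty or nullable also add FOLLOW(N). Iterate to a fixed point.

In D → C id T: T is at the end, add FOLLOW(D)

The FOLLOW sets referred to above (computed the same way, to a fixed point):
  FOLLOW(D) = { $ }

Taking the union: FOLLOW(T) = { $ }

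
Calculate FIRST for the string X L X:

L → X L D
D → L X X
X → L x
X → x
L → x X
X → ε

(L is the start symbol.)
FIRST sets of the non-terminals involved (from the grammar, by fixed-point iteration):
  FIRST(X) = { 'x', ε }
  FIRST(L) = { 'x' }

To compute FIRST(X L X), process the symbols left to right:
Symbol X is a non-terminal. Add FIRST(X) \ {ε} = { 'x' }
X is nullable (ε ∈ FIRST(X)), continue to the next symbol.
Symbol L is a non-terminal. Add FIRST(L) \ {ε} = { 'x' }
L is not nullable (ε ∉ FIRST(L)), so stop here.
FIRST(X L X) = { 'x' }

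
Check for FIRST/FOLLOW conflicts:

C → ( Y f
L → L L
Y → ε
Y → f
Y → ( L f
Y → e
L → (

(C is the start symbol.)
A FIRST/FOLLOW conflict occurs when a non-terminal N has a nullable alternative N → β (β ⇒* ε) and another alternative N → α with FIRST(α) ∩ FOLLOW(N) ≠ ∅: on such a lookahead the parser cannot decide between expanding α and letting N vanish via β.

Nullable non-terminals: Y.

Y: nullable alternative(s) Y → ε; FOLLOW(Y) = { 'f' }
  Y → ε: FIRST \ {ε} = { } — this is the only nullable alternative, skip
  Y → f: FIRST \ {ε} = { 'f' } — overlaps FOLLOW(Y) on { 'f' }: CONFLICT
  Y → ( L f: FIRST \ {ε} = { '(' } — disjoint from FOLLOW(Y)
  Y → e: FIRST \ {ε} = { 'e' } — disjoint from FOLLOW(Y)

C, L have no nullable alternative, so no FIRST/FOLLOW check is needed there.

So the grammar has 1 FIRST/FOLLOW conflict (marked CONFLICT above).

Answer: Yes. Y → f with FOLLOW(Y) on { 'f' }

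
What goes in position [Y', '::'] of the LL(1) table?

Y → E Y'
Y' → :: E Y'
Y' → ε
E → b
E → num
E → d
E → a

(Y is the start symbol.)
To find M[Y', '::'], we find productions for Y' where '::' is in the predict set (PREDICT(N → α) = (FIRST(α) \ {ε}) ∪ (FOLLOW(N) if α ⇒* ε)).

Relevant sets:
  FOLLOW(Y') = { $ }

Y' → :: E Y': PREDICT = { '::' }
  '::' is in predict set, so this production goes in M[Y', '::']
Y' → ε: PREDICT = { $ }

M[Y', '::'] = Y' → :: E Y'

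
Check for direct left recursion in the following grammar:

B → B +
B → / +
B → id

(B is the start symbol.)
B → B +: LEFT RECURSIVE (starts with B)
B → / +: starts with '/'
B → id: starts with id

The grammar has direct left recursion on: B.

Answer: Yes, B is left-recursive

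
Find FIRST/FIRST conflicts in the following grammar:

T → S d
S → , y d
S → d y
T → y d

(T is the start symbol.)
A FIRST/FIRST conflict occurs when two productions N → α and N → β for the same non-terminal have FIRST(α) ∩ FIRST(β) ≠ ∅ (with ε ∈ FIRST of a nullable right-hand side, so two nullable alternatives also conflict).

FIRST sets of the non-terminals at (or reachable through a nullable prefix from) the front of some alternative:
  FIRST(S) = { ',', 'd' }

Productions for T:
  T → S d: FIRST = { ',', 'd' }
  T → y d: FIRST = { 'y' }
Productions for S:
  S → , y d: FIRST = { ',' }
  S → d y: FIRST = { 'd' }

All alternatives of each non-terminal have pairwise disjoint FIRST sets.

Answer: No FIRST/FIRST conflicts.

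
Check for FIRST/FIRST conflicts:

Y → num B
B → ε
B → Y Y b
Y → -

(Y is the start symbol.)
FIRST sets of the non-terminals at (or reachable through a nullable prefix from) the front of some alternative:
  FIRST(Y) = { '-', 'num' }

Productions for Y:
  Y → num B: FIRST = { 'num' }
  Y → -: FIRST = { '-' }
Productions for B:
  B → ε: FIRST = { ε }
  B → Y Y b: FIRST = { '-', 'num' }

All alternatives of each non-terminal have pairwise disjoint FIRST sets.

Answer: No FIRST/FIRST conflicts.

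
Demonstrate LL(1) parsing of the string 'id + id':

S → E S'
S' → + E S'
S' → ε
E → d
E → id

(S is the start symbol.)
Stack is shown with the top on the left.

Stack     Input      Action
---------------------------
S $       id + id $  output S → E S'
E S' $    id + id $  output E → id
id S' $   id + id $  match 'id'
S' $      + id $     output S' → + E S'
+ E S' $  + id $     match '+'
E S' $    id $       output E → id
id S' $   id $       match 'id'
S' $      $          output S' → ε
$         $          accept

The string is accepted.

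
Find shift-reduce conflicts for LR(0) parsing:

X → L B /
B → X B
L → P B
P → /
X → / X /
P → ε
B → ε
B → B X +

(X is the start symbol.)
Yes — I0: [P → .] vs [P → . /]; I1: [P → .] vs [P → . /]; I2: [B → .] vs [P → . /]; I3: [B → .] vs [P → . /]; I5: [L → P B .] vs [P → . /]; I6: [B → .] vs [P → . /]; I7: [B → X B .] vs [P → . /]; I10: [P → .] vs [P → . /]; I11: [P → .] vs [P → . /]

A shift-reduce conflict occurs when an LR(0) state has both:
  - a complete (reduce) item [A → α .] (dot at the end), and
  - a shift item [B → β . c γ] (dot before a terminal).

Augment with X' → X and build the canonical LR(0) collection (I0 = CLOSURE({[X' → . X]}), then GOTO on every symbol after a dot until no new states appear). It has 14 states:
  I0: { [L → . P B], [P → . /], [P → .], [X → . / X /], [X → . L B /], [X' → . X] }  — shift, reduce
  I1: { [L → . P B], [P → . /], [P → .], [P → / .], [X → . / X /], [X → . L B /], [X → / . X /] }  — shift, 2 reduces
  I2: { [B → . B X +], [B → . X B], [B → .], [L → . P B], [P → . /], [P → .], [X → . / X /], [X → . L B /], [X → L . B /] }  — shift, 2 reduces
  I3: { [B → . B X +], [B → . X B], [B → .], [L → . P B], [L → P . B], [P → . /], [P → .], [X → . / X /], [X → . L B /] }  — shift, 2 reduces
  I4: { [X' → X .] }  — accept
  I5: { [B → B . X +], [L → . P B], [L → P B .], [P → . /], [P → .], [X → . / X /], [X → . L B /] }  — shift, 2 reduces
  I6: { [B → . B X +], [B → . X B], [B → .], [B → X . B], [L → . P B], [P → . /], [P → .], [X → . / X /], [X → . L B /] }  — shift, 2 reduces
  I7: { [B → B . X +], [B → X B .], [L → . P B], [P → . /], [P → .], [X → . / X /], [X → . L B /] }  — shift, 2 reduces
  I8: { [B → B X . +] }  — shift
  I9: { [B → B X + .] }  — reduce
  I10: { [B → B . X +], [L → . P B], [P → . /], [P → .], [X → . / X /], [X → . L B /], [X → L B . /] }  — shift, reduce
  I11: { [L → . P B], [P → . /], [P → .], [P → / .], [X → . / X /], [X → . L B /], [X → / . X /], [X → L B / .] }  — shift, 3 reduces
  I12: { [X → / X . /] }  — shift
  I13: { [X → / X / .] }  — reduce

I0 contains reduce item [P → .] and shift items [P → . /], [X → . / X /] — shift-reduce conflict.
I1 contains reduce items [P → .], [P → / .] and shift items [P → . /], [X → . / X /] — shift-reduce conflict.
I2 contains reduce items [B → .], [P → .] and shift items [P → . /], [X → . / X /] — shift-reduce conflict.
I3 contains reduce items [B → .], [P → .] and shift items [P → . /], [X → . / X /] — shift-reduce conflict.
I5 contains reduce items [L → P B .], [P → .] and shift items [P → . /], [X → . / X /] — shift-reduce conflict.
I6 contains reduce items [B → .], [P → .] and shift items [P → . /], [X → . / X /] — shift-reduce conflict.
I7 contains reduce items [B → X B .], [P → .] and shift items [P → . /], [X → . / X /] — shift-reduce conflict.
I10 contains reduce item [P → .] and shift items [P → . /], [X → . / X /], [X → L B . /] — shift-reduce conflict.
I11 contains reduce items [P → .], [P → / .], [X → L B / .] and shift items [P → . /], [X → . / X /] — shift-reduce conflict.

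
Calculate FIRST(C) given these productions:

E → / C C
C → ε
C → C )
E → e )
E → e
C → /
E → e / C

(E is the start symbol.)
{ ')', '/', ε }

From C → ε:
  - ε-production, so ε ∈ FIRST(C)
From C → C ):
  - C is the symbol being defined: contributes nothing new
    C is nullable, so continue to the next symbol
  - ')' is a terminal: add ')' and stop
From C → /:
  - '/' is a terminal: add '/' and stop

Collecting: FIRST(C) = { ')', '/', ε }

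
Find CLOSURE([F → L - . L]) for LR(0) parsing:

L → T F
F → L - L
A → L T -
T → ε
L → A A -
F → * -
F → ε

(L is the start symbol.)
{ [A → . L T -], [F → L - . L], [L → . A A -], [L → . T F], [T → .] }

To compute CLOSURE, for each item [A → α.Bβ] where B is a non-terminal, add [B → .γ] for all productions B → γ; repeat for the newly added items until nothing changes.

Start with: [F → L - . L]
  [F → L - . L] has the dot before L: add [L → . T F], [L → . A A -]
  [L → . T F] has the dot before T: add [T → .]
  [L → . A A -] has the dot before A: add [A → . L T -]
No further items can be added.

CLOSURE = { [A → . L T -], [F → L - . L], [L → . A A -], [L → . T F], [T → .] }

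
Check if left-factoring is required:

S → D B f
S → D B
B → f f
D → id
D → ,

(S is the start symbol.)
Left-factoring is needed when two productions for the same non-terminal
share a common prefix on the right-hand side.

Productions for S:
  S → D B f
  S → D B
Productions for D:
  D → id
  D → ,

Found common prefix 'D B' in productions for S

Answer: Yes, S has productions with common prefix 'D B'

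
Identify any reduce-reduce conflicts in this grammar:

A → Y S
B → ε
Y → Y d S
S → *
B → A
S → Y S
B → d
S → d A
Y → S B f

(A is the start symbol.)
Augment with A' → A and build the canonical LR(0) collection (I0 = CLOSURE({[A' → . A]}), then GOTO on every symbol after a dot until no new states appear). It has 16 states:
  I0: { [A → . Y S], [A' → . A], [S → . *], [S → . Y S], [S → . d A], [Y → . S B f], [Y → . Y d S] }  — shift
  I1: { [S → * .] }  — reduce
  I2: { [A' → A .] }  — accept
  I3: { [A → . Y S], [B → . A], [B → . d], [B → .], [S → . *], [S → . Y S], [S → . d A], [Y → . S B f], [Y → . Y d S], [Y → S . B f] }  — shift, reduce
  I4: { [A → Y . S], [S → . *], [S → . Y S], [S → . d A], [S → Y . S], [Y → . S B f], [Y → . Y d S], [Y → Y . d S] }  — shift
  I5: { [A → . Y S], [S → . *], [S → . Y S], [S → . d A], [S → d . A], [Y → . S B f], [Y → . Y d S] }  — shift
  I6: { [S → d A .] }  — reduce
  I7: { [A → . Y S], [A → Y S .], [B → . A], [B → . d], [B → .], [S → . *], [S → . Y S], [S → . d A], [S → Y S .], [Y → . S B f], [Y → . Y d S], [Y → S . B f] }  — shift, 3 reduces
  I8: { [S → . *], [S → . Y S], [S → . d A], [S → Y . S], [Y → . S B f], [Y → . Y d S], [Y → Y . d S] }  — shift
  I9: { [A → . Y S], [S → . *], [S → . Y S], [S → . d A], [S → d . A], [Y → . S B f], [Y → . Y d S], [Y → Y d . S] }  — shift
  I10: { [A → . Y S], [B → . A], [B → . d], [B → .], [S → . *], [S → . Y S], [S → . d A], [Y → . S B f], [Y → . Y d S], [Y → S . B f], [Y → Y d S .] }  — shift, 2 reduces
  I11: { [B → A .] }  — reduce
  I12: { [Y → S B . f] }  — shift
  I13: { [A → . Y S], [B → d .], [S → . *], [S → . Y S], [S → . d A], [S → d . A], [Y → . S B f], [Y → . Y d S] }  — shift, reduce
  I14: { [Y → S B f .] }  — reduce
  I15: { [A → . Y S], [B → . A], [B → . d], [B → .], [S → . *], [S → . Y S], [S → . d A], [S → Y S .], [Y → . S B f], [Y → . Y d S], [Y → S . B f] }  — shift, 2 reduces

I7 contains complete items [A → Y S .], [B → .], [S → Y S .] — reduce-reduce conflict.
I10 contains complete items [B → .], [Y → Y d S .] — reduce-reduce conflict.
I15 contains complete items [B → .], [S → Y S .] — reduce-reduce conflict.

Answer: Yes — I7: [A → Y S .] vs [B → .]; I10: [B → .] vs [Y → Y d S .]; I15: [B → .] vs [S → Y S .]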